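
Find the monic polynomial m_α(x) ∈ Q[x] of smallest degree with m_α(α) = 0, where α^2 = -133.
m_α(x) = x^2 + 133

α satisfies α^2 + 133 = 0, so x^2 + 133 annihilates α. Since d = -133 is squarefree and ≠ 1, it is not a perfect square in Q, so x^2 + 133 has no rational root and is therefore irreducible over Q (a degree-2 polynomial over a field is irreducible iff it has no root). Hence m_α(x) = x^2 + 133.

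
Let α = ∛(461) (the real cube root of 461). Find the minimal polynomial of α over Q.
m_α(x) = x^3 - 461

α satisfies α^3 = 461, so x^3 - 461 annihilates α. By the rational root test, a rational root p/q (in lowest terms) of x^3 - 461 would satisfy p^3 = 461 q^3, forcing q = 1 and p^3 = 461; but 461 is not a perfect cube, contradiction. A monic cubic over Q with no rational root is irreducible (any nontrivial factorization would include a linear factor). Hence x^3 - 461 is the minimal polynomial of α, and in particular [Q(α):Q] = 3.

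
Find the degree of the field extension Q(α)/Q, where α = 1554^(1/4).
[Q(α):Q] = 4

α is a root of x^4 - 1554. By Eisenstein's criterion at the prime p = 2 (which divides the constant term 1554 but p^2 = 4 does not, since 1554 is squarefree), x^4 - 1554 is irreducible over Q. Hence [Q(α):Q] = 4.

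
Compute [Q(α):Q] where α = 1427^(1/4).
[Q(α):Q] = 4

α is a root of x^4 - 1427. By Eisenstein's criterion at the prime p = 1427 (which divides the constant term 1427 but p^2 = 2036329 does not, since 1427 is squarefree), x^4 - 1427 is irreducible over Q. Hence [Q(α):Q] = 4.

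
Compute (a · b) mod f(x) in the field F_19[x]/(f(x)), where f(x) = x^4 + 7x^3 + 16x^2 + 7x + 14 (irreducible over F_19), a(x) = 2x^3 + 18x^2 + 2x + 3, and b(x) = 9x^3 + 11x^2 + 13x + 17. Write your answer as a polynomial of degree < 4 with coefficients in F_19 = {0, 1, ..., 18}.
a · b ≡ 14x^3 + 4x^2 + 12x + 14 (mod f(x))

Multiply in F_19[x]: a(x)·b(x) = (2x^3 + 18x^2 + 2x + 3)·(9x^3 + 11x^2 + 13x + 17) = 18x^6 + 13x^5 + 14x^4 + 13x^3 + 4x^2 + 16x + 13. This has degree ≥ 4, so divide by f(x) over F_19: 18x^6 + 13x^5 + 14x^4 + 13x^3 + 4x^2 + 16x + 13 = (18x^2 + x + 4)·(x^4 + 7x^3 + 16x^2 + 7x + 14) + (14x^3 + 4x^2 + 12x + 14). Hence a·b ≡ 14x^3 + 4x^2 + 12x + 14 (mod f). (F_19[x]/(f) is a field with 19^4 = 130321 elements since f is irreducible of degree 4.)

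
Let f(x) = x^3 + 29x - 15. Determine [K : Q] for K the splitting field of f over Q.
[K : Q] = 6

By the rational root test, any rational root of the monic integer polynomial f(x) = x^3 + 29x - 15 must be an integer dividing the constant term -15, i.e. one of ±{1, 3, 5, 15}. Evaluating: f(1) = 15, f(-1) = -45, f(3) = 99, f(-3) = -129, f(5) = 255, f(-5) = -285, f(15) = 3795, f(-15) = -3825; none is 0, so f has no rational root and is therefore irreducible over Q (a cubic with no linear factor over a field is irreducible). For an irreducible cubic, the Galois group is A_3 or S_3 according as the discriminant disc(f) = -4a^3 - 27b^2 = -4·(29)^3 - 27·(-15)^2 = -103631 is or is not a square in Q. Here disc(f) = -103631 is not a perfect square in Q, so the Galois group of f over Q is not contained in A_3 and must be all of S_3. The splitting field has degree |S_3| = 6 over Q, so [K : Q] = 6.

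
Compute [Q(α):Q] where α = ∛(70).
[Q(α):Q] = 3

The minimal polynomial of α is x^3 - 70, irreducible over Q since 70 is not a perfect cube (so x^3 - 70 has no rational root). Hence [Q(α):Q] = deg(m_α) = 3.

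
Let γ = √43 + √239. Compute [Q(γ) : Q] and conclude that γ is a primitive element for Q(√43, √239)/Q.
[Q(γ) : Q] = 4 (equivalently, Q(γ) = Q(√43, √239))

Obviously Q(γ) ⊆ Q(√43, √239), and [Q(√43, √239):Q] = 4 (since 43, 239 are distinct squarefree integers > 1 with 10277 not a perfect square). To show equality we compute the minimal polynomial of γ. From γ = √43 + √239: γ^2 = 43 + 2√(10277) + 239 = 282 + 2√(10277), so γ^2 - 282 = 2√(10277); squaring, (γ^2 - 282)^2 = 4·10277, i.e. γ^4 - 564γ^2 + 79524 - 41108 = 0, i.e. γ^4 - 564γ^2 + 38416 = 0. So γ is a root of x^4 - 564x^2 + 38416. This polynomial is irreducible over Q: it has no rational root (each ±√43 ± √239 is irrational), and any factorization into two quadratics over Q would force √(10277) ∈ Q (pairing opposite roots) or √43, √239 ∈ Q (other pairings), all impossible. Hence [Q(γ):Q] = 4 = [Q(√43, √239):Q], so Q(γ) = Q(√43, √239).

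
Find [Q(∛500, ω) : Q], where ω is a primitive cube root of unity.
[Q(∛500, ω) : Q] = 6

[Q(∛500):Q] = 3 (min poly x^3 - 500, irreducible since 500 is not a perfect cube). [Q(ω):Q] = 2 (min poly x^2 + x + 1). Since Q(∛500) ⊂ R and ω ∉ R, we have ω ∉ Q(∛500), so x^2 + x + 1 remains irreducible over Q(∛500) and [Q(∛500, ω) : Q(∛500)] = 2. By the tower law, [Q(∛500, ω) : Q] = 3 · 2 = 6. (In fact Q(∛500, ω) is the splitting field of x^3 - 500 over Q.)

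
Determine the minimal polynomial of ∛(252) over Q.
m_α(x) = x^3 - 252

α satisfies α^3 = 252, so x^3 - 252 annihilates α. By the rational root test, a rational root p/q (in lowest terms) of x^3 - 252 would satisfy p^3 = 252 q^3, forcing q = 1 and p^3 = 252; but 252 is not a perfect cube, contradiction. A monic cubic over Q with no rational root is irreducible (any nontrivial factorization would include a linear factor). Hence x^3 - 252 is the minimal polynomial of α, and in particular [Q(α):Q] = 3.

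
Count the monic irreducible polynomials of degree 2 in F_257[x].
There are 32896 monic irreducible polynomials of degree 2 over F_257

Each element of F_{257^2} that lies in no proper subfield is a root of exactly one monic irreducible of degree 2 over F_257, and each such polynomial has 2 distinct roots in F_{257^2}. By Möbius inversion the count is N_257(2) = (1/2) Σ_{d|2} μ(2/d) · 257^d = (1/2)(μ(2)·257^1 + μ(1)·257^2) = 65792/2 = 32896.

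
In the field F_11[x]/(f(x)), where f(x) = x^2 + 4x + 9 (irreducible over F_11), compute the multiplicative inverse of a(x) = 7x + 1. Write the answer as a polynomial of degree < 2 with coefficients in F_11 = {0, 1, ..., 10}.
a(x)^(-1) ≡ 10x + 4 (mod f(x))

Since f is irreducible over F_11, F_11[x]/(f) is a field and a(x) ≠ 0 has an inverse. Apply the extended Euclidean algorithm to f(x) and a(x) in F_11[x]: f(x) = (8x + 1)·a(x) + (8). The last nonzero remainder is the constant 8 = gcd(f, a) in F_11. Back-substituting through the division chain expresses 8 = s(x)·a(x) + t(x)·f(x) with s(x) ≡ 3x + 10 (mod f), so (3x + 10)·a(x) ≡ 8 (mod f). Multiplying by 8^(-1) ≡ 7 in F_11 gives a(x)^(-1) ≡ 7·(3x + 10) ≡ 10x + 4 (mod f). Check: (7x + 1)·(10x + 4) = 4x^2 + 5x + 4 ≡ 1 (mod x^2 + 4x + 9).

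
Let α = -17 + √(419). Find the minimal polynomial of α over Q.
m_α(x) = x^2 + 34x - 130

From α + 17 = √(419), squaring gives (α + 17)^2 = 419, i.e. α^2 + 34α + 289 = 419, so α^2 + 34α - 130 = 0. The discriminant of x^2 + 34x - 130 is (34)^2 - 4·(-130) = 1156 + 520 = 1676, and 4·(419) is not a perfect square in Q since 419 is squarefree and ≠ 1. Hence x^2 + 34x - 130 is irreducible over Q and is the minimal polynomial of α.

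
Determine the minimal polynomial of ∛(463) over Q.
m_α(x) = x^3 - 463

α satisfies α^3 = 463, so x^3 - 463 annihilates α. By the rational root test, a rational root p/q (in lowest terms) of x^3 - 463 would satisfy p^3 = 463 q^3, forcing q = 1 and p^3 = 463; but 463 is not a perfect cube, contradiction. A monic cubic over Q with no rational root is irreducible (any nontrivial factorization would include a linear factor). Hence x^3 - 463 is the minimal polynomial of α, and in particular [Q(α):Q] = 3.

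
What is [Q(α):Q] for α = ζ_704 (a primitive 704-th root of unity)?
[Q(α):Q] = 320

The minimal polynomial of ζ_704 over Q is the 704-th cyclotomic polynomial Φ_704(x), which is irreducible over Q and has degree φ(704) = 320. Hence [Q(α):Q] = φ(704) = 320.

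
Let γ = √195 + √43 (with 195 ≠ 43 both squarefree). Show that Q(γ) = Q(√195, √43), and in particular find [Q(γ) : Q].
[Q(γ) : Q] = 4 (equivalently, Q(γ) = Q(√195, √43))

Obviously Q(γ) ⊆ Q(√195, √43), and [Q(√195, √43):Q] = 4 (since 195, 43 are distinct squarefree integers > 1 with 8385 not a perfect square). To show equality we compute the minimal polynomial of γ. From γ = √195 + √43: γ^2 = 195 + 2√(8385) + 43 = 238 + 2√(8385), so γ^2 - 238 = 2√(8385); squaring, (γ^2 - 238)^2 = 4·8385, i.e. γ^4 - 476γ^2 + 56644 - 33540 = 0, i.e. γ^4 - 476γ^2 + 23104 = 0. So γ is a root of x^4 - 476x^2 + 23104. This polynomial is irreducible over Q: it has no rational root (each ±√195 ± √43 is irrational), and any factorization into two quadratics over Q would force √(8385) ∈ Q (pairing opposite roots) or √195, √43 ∈ Q (other pairings), all impossible. Hence [Q(γ):Q] = 4 = [Q(√195, √43):Q], so Q(γ) = Q(√195, √43).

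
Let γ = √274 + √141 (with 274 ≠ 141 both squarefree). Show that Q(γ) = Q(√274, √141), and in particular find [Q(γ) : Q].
[Q(γ) : Q] = 4 (equivalently, Q(γ) = Q(√274, √141))

Obviously Q(γ) ⊆ Q(√274, √141), and [Q(√274, √141):Q] = 4 (since 274, 141 are distinct squarefree integers > 1 with 38634 not a perfect square). To show equality we compute the minimal polynomial of γ. From γ = √274 + √141: γ^2 = 274 + 2√(38634) + 141 = 415 + 2√(38634), so γ^2 - 415 = 2√(38634); squaring, (γ^2 - 415)^2 = 4·38634, i.e. γ^4 - 830γ^2 + 172225 - 154536 = 0, i.e. γ^4 - 830γ^2 + 17689 = 0. So γ is a root of x^4 - 830x^2 + 17689. This polynomial is irreducible over Q: it has no rational root (each ±√274 ± √141 is irrational), and any factorization into two quadratics over Q would force √(38634) ∈ Q (pairing opposite roots) or √274, √141 ∈ Q (other pairings), all impossible. Hence [Q(γ):Q] = 4 = [Q(√274, √141):Q], so Q(γ) = Q(√274, √141).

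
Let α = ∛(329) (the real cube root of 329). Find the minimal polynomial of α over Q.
m_α(x) = x^3 - 329

α satisfies α^3 = 329, so x^3 - 329 annihilates α. By the rational root test, a rational root p/q (in lowest terms) of x^3 - 329 would satisfy p^3 = 329 q^3, forcing q = 1 and p^3 = 329; but 329 is not a perfect cube, contradiction. A monic cubic over Q with no rational root is irreducible (any nontrivial factorization would include a linear factor). Hence x^3 - 329 is the minimal polynomial of α, and in particular [Q(α):Q] = 3.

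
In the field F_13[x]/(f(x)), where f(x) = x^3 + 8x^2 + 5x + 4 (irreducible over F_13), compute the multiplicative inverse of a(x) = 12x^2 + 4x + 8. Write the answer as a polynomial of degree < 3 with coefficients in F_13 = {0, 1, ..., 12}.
a(x)^(-1) ≡ x^2 + 7x + 1 (mod f(x))

Since f is irreducible over F_13, F_13[x]/(f) is a field and a(x) ≠ 0 has an inverse. Apply the extended Euclidean algorithm to f(x) and a(x) in F_13[x]: f(x) = (12x + 1)·a(x) + (9x + 9);  a(x) = (10x + 2)·(9x + 9) + (3). The last nonzero remainder is the constant 3 = gcd(f, a) in F_13. Back-substituting through the division chain expresses 3 = s(x)·a(x) + t(x)·f(x) with s(x) ≡ 3x^2 + 8x + 3 (mod f), so (3x^2 + 8x + 3)·a(x) ≡ 3 (mod f). Multiplying by 3^(-1) ≡ 9 in F_13 gives a(x)^(-1) ≡ 9·(3x^2 + 8x + 3) ≡ x^2 + 7x + 1 (mod f). Check: (12x^2 + 4x + 8)·(x^2 + 7x + 1) = 12x^4 + 10x^3 + 9x^2 + 8x + 8 ≡ 1 (mod x^3 + 8x^2 + 5x + 4).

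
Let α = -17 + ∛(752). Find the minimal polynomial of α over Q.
m_α(x) = x^3 + 51x^2 + 867x + 4161

Set β = α + 17 = ∛(752), so β^3 = 752. Then (α + 17)^3 - 752 = 0, i.e. α is a root of g(x) = (x + 17)^3 - 752 = x^3 + 51x^2 + 867x + 4161. Since g(x) = h(x + 17) where h(x) = x^3 - 752, and h is irreducible over Q (because 752 is not a perfect cube, so h has no rational root, and a monic cubic with no rational root is irreducible), g is also irreducible (irreducibility is preserved under the substitution x → x + 17). Hence m_α(x) = x^3 + 51x^2 + 867x + 4161.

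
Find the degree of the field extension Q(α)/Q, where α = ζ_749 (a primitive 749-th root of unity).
[Q(α):Q] = 636

The minimal polynomial of ζ_749 over Q is the 749-th cyclotomic polynomial Φ_749(x), which is irreducible over Q and has degree φ(749) = 636. Hence [Q(α):Q] = φ(749) = 636.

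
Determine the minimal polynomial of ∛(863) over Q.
m_α(x) = x^3 - 863

α satisfies α^3 = 863, so x^3 - 863 annihilates α. By the rational root test, a rational root p/q (in lowest terms) of x^3 - 863 would satisfy p^3 = 863 q^3, forcing q = 1 and p^3 = 863; but 863 is not a perfect cube, contradiction. A monic cubic over Q with no rational root is irreducible (any nontrivial factorization would include a linear factor). Hence x^3 - 863 is the minimal polynomial of α, and in particular [Q(α):Q] = 3.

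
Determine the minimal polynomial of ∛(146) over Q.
m_α(x) = x^3 - 146

α satisfies α^3 = 146, so x^3 - 146 annihilates α. By the rational root test, a rational root p/q (in lowest terms) of x^3 - 146 would satisfy p^3 = 146 q^3, forcing q = 1 and p^3 = 146; but 146 is not a perfect cube, contradiction. A monic cubic over Q with no rational root is irreducible (any nontrivial factorization would include a linear factor). Hence x^3 - 146 is the minimal polynomial of α, and in particular [Q(α):Q] = 3.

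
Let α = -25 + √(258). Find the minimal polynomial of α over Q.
m_α(x) = x^2 + 50x + 367

From α + 25 = √(258), squaring gives (α + 25)^2 = 258, i.e. α^2 + 50α + 625 = 258, so α^2 + 50α + 367 = 0. The discriminant of x^2 + 50x + 367 is (50)^2 - 4·(367) = 2500 - 1468 = 1032, and 4·(258) is not a perfect square in Q since 258 is squarefree and ≠ 1. Hence x^2 + 50x + 367 is irreducible over Q and is the minimal polynomial of α.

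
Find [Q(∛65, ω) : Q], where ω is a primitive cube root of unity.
[Q(∛65, ω) : Q] = 6

[Q(∛65):Q] = 3 (min poly x^3 - 65, irreducible since 65 is not a perfect cube). [Q(ω):Q] = 2 (min poly x^2 + x + 1). Since Q(∛65) ⊂ R and ω ∉ R, we have ω ∉ Q(∛65), so x^2 + x + 1 remains irreducible over Q(∛65) and [Q(∛65, ω) : Q(∛65)] = 2. By the tower law, [Q(∛65, ω) : Q] = 3 · 2 = 6. (In fact Q(∛65, ω) is the splitting field of x^3 - 65 over Q.)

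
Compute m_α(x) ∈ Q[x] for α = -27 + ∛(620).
m_α(x) = x^3 + 81x^2 + 2187x + 19063

Set β = α + 27 = ∛(620), so β^3 = 620. Then (α + 27)^3 - 620 = 0, i.e. α is a root of g(x) = (x + 27)^3 - 620 = x^3 + 81x^2 + 2187x + 19063. Since g(x) = h(x + 27) where h(x) = x^3 - 620, and h is irreducible over Q (because 620 is not a perfect cube, so h has no rational root, and a monic cubic with no rational root is irreducible), g is also irreducible (irreducibility is preserved under the substitution x → x + 27). Hence m_α(x) = x^3 + 81x^2 + 2187x + 19063.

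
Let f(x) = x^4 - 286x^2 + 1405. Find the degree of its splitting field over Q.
[K : Q] = 4

Solving the quadratic in x^2: x^2 = (286 ± √(286^2 - 4·1405))/2 = (286 ± √76176)/2 = (286 ± 276)/2, giving x^2 = 281 or x^2 = 5. So f(x) = (x^2 - 281)(x^2 - 5) and the roots of f are ±√281, ±√5. Hence the splitting field is K = Q(√281, √5). Since 281 and 5 are distinct squarefree integers > 1, their product 1405 is not a perfect square, so √5 ∉ Q(√281). By the tower law [K:Q] = [Q(√281,√5):Q(√281)] · [Q(√281):Q] = 2 · 2 = 4.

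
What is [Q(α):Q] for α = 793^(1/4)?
[Q(α):Q] = 4

α is a root of x^4 - 793. By Eisenstein's criterion at the prime p = 13 (which divides the constant term 793 but p^2 = 169 does not, since 793 is squarefree), x^4 - 793 is irreducible over Q. Hence [Q(α):Q] = 4.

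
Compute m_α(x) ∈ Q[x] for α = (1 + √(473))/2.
m_α(x) = x^2 - x - 118

From 2α - 1 = √(473), squaring gives (2α - 1)^2 = 473, i.e. 4α^2 - 4α + 1 = 473, so α^2 - α + (1 - 473)/4 = 0. Since 473 ≡ 1 (mod 4), (1 - 473)/4 = -118 ∈ Z. The polynomial x^2 - x - 118 has discriminant 1 - 4·(-118) = 473, which is not a perfect square in Q (d = 473 is squarefree and ≠ 1), so x^2 - x - 118 is irreducible over Q. It is the minimal polynomial of α.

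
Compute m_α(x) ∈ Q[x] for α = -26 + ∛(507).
m_α(x) = x^3 + 78x^2 + 2028x + 17069

Set β = α + 26 = ∛(507), so β^3 = 507. Then (α + 26)^3 - 507 = 0, i.e. α is a root of g(x) = (x + 26)^3 - 507 = x^3 + 78x^2 + 2028x + 17069. Since g(x) = h(x + 26) where h(x) = x^3 - 507, and h is irreducible over Q (because 507 is not a perfect cube, so h has no rational root, and a monic cubic with no rational root is irreducible), g is also irreducible (irreducibility is preserved under the substitution x → x + 26). Hence m_α(x) = x^3 + 78x^2 + 2028x + 17069.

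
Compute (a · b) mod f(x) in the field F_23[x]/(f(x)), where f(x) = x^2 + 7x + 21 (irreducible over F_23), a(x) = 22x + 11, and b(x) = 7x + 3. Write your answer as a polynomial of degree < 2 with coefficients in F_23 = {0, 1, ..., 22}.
a · b ≡ 8x + 19 (mod f(x))

Multiply in F_23[x]: a(x)·b(x) = (22x + 11)·(7x + 3) = 16x^2 + 5x + 10. This has degree ≥ 2, so divide by f(x) over F_23: 16x^2 + 5x + 10 = (16)·(x^2 + 7x + 21) + (8x + 19). Hence a·b ≡ 8x + 19 (mod f). (F_23[x]/(f) is a field with 23^2 = 529 elements since f is irreducible of degree 2.)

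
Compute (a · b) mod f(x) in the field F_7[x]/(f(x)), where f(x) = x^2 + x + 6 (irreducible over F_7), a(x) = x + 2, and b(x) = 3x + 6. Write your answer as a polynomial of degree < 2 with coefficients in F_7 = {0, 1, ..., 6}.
a · b ≡ 2x + 1 (mod f(x))

Multiply in F_7[x]: a(x)·b(x) = (x + 2)·(3x + 6) = 3x^2 + 5x + 5. This has degree ≥ 2, so divide by f(x) over F_7: 3x^2 + 5x + 5 = (3)·(x^2 + x + 6) + (2x + 1). Hence a·b ≡ 2x + 1 (mod f). (F_7[x]/(f) is a field with 7^2 = 49 elements since f is irreducible of degree 2.)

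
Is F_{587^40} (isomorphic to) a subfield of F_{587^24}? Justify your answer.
No: F_{587^40} is not a subfield of F_{587^24}

F_{p^m} embeds in F_{p^n} iff m | n. Here 40 ∤ 24 (since 24 = 0·40 + 24 with remainder 24 ≠ 0), so F_{587^40} is not a subfield of F_{587^24}. Equivalently: if it were, the tower law would give 40 = [F_{587^40}:F_587] dividing [F_{587^24}:F_587] = 24, contradiction.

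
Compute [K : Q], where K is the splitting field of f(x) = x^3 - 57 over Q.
[K : Q] = 6

The roots of x^3 - 57 are ∛57, ω∛57, ω^2∛57 where ω = e^(2πi/3) is a primitive cube root of unity, so K = Q(∛57, ω). Now [Q(∛57):Q] = 3 (since 57 is not a perfect cube, x^3 - 57 is irreducible) and [Q(ω):Q] = 2. Both 2 and 3 divide [K:Q], and [K:Q] ≤ 3·2 = 6, so [K:Q] = 6. (Equivalently: Q(∛57) ⊂ R but ω ∉ R, so [K : Q(∛57)] = 2.)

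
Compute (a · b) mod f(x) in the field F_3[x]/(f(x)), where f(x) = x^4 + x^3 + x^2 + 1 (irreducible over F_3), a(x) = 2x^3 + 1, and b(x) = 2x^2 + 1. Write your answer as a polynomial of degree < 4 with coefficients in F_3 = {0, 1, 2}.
a · b ≡ 2x^3 + 2x + 2 (mod f(x))

Multiply in F_3[x]: a(x)·b(x) = (2x^3 + 1)·(2x^2 + 1) = x^5 + 2x^3 + 2x^2 + 1. This has degree ≥ 4, so divide by f(x) over F_3: x^5 + 2x^3 + 2x^2 + 1 = (x + 2)·(x^4 + x^3 + x^2 + 1) + (2x^3 + 2x + 2). Hence a·b ≡ 2x^3 + 2x + 2 (mod f). (F_3[x]/(f) is a field with 3^4 = 81 elements since f is irreducible of degree 4.)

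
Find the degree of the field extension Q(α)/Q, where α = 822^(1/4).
[Q(α):Q] = 4

α is a root of x^4 - 822. By Eisenstein's criterion at the prime p = 2 (which divides the constant term 822 but p^2 = 4 does not, since 822 is squarefree), x^4 - 822 is irreducible over Q. Hence [Q(α):Q] = 4.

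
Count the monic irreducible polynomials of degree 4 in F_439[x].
There are 9285297780 monic irreducible polynomials of degree 4 over F_439

Each element of F_{439^4} that lies in no proper subfield is a root of exactly one monic irreducible of degree 4 over F_439, and each such polynomial has 4 distinct roots in F_{439^4}. By Möbius inversion the count is N_439(4) = (1/4) Σ_{d|4} μ(4/d) · 439^d = (1/4)(μ(4)·439^1 + μ(2)·439^2 + μ(1)·439^4) = 37141191120/4 = 9285297780.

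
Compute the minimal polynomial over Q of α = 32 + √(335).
m_α(x) = x^2 - 64x + 689

From α - 32 = √(335), squaring gives (α - 32)^2 = 335, i.e. α^2 - 64α + 1024 = 335, so α^2 - 64α + 689 = 0. The discriminant of x^2 - 64x + 689 is (-64)^2 - 4·(689) = 4096 - 2756 = 1340, and 4·(335) is not a perfect square in Q since 335 is squarefree and ≠ 1. Hence x^2 - 64x + 689 is irreducible over Q and is the minimal polynomial of α.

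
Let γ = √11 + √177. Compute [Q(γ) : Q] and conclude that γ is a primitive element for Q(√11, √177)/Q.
[Q(γ) : Q] = 4 (equivalently, Q(γ) = Q(√11, √177))

Obviously Q(γ) ⊆ Q(√11, √177), and [Q(√11, √177):Q] = 4 (since 11, 177 are distinct squarefree integers > 1 with 1947 not a perfect square). To show equality we compute the minimal polynomial of γ. From γ = √11 + √177: γ^2 = 11 + 2√(1947) + 177 = 188 + 2√(1947), so γ^2 - 188 = 2√(1947); squaring, (γ^2 - 188)^2 = 4·1947, i.e. γ^4 - 376γ^2 + 35344 - 7788 = 0, i.e. γ^4 - 376γ^2 + 27556 = 0. So γ is a root of x^4 - 376x^2 + 27556. This polynomial is irreducible over Q: it has no rational root (each ±√11 ± √177 is irrational), and any factorization into two quadratics over Q would force √(1947) ∈ Q (pairing opposite roots) or √11, √177 ∈ Q (other pairings), all impossible. Hence [Q(γ):Q] = 4 = [Q(√11, √177):Q], so Q(γ) = Q(√11, √177).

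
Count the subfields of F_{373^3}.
F_{373^3} has 2 subfields

The subfields of F_{p^n} are exactly the fields F_{p^d} for d | n (each is the fixed field of the unique index-d subgroup of Gal(F_{p^n}/F_p) ≅ Z/nZ). The divisors of n = 3 are {1, 3}, giving 2 subfields: F_{373^1}, F_{373^3}.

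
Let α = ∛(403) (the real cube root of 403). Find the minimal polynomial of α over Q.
m_α(x) = x^3 - 403

α satisfies α^3 = 403, so x^3 - 403 annihilates α. By the rational root test, a rational root p/q (in lowest terms) of x^3 - 403 would satisfy p^3 = 403 q^3, forcing q = 1 and p^3 = 403; but 403 is not a perfect cube, contradiction. A monic cubic over Q with no rational root is irreducible (any nontrivial factorization would include a linear factor). Hence x^3 - 403 is the minimal polynomial of α, and in particular [Q(α):Q] = 3.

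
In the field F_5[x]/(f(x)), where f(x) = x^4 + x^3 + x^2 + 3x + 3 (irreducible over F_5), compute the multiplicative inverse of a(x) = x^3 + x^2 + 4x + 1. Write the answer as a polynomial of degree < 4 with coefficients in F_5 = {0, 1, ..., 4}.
a(x)^(-1) ≡ 3x^2 + 1 (mod f(x))

Since f is irreducible over F_5, F_5[x]/(f) is a field and a(x) ≠ 0 has an inverse. Apply the extended Euclidean algorithm to f(x) and a(x) in F_5[x]: f(x) = (x)·a(x) + (2x^2 + 2x + 3);  a(x) = (3x)·(2x^2 + 2x + 3) + (1). The last nonzero remainder is the constant 1 = gcd(f, a) in F_5. Back-substituting through the division chain expresses 1 = s(x)·a(x) + t(x)·f(x) with s(x) ≡ 3x^2 + 1 (mod f), so a(x)^(-1) ≡ s(x) = 3x^2 + 1 (mod f). Check: (x^3 + x^2 + 4x + 1)·(3x^2 + 1) = 3x^5 + 3x^4 + 3x^3 + 4x^2 + 4x + 1 ≡ 1 (mod x^4 + x^3 + x^2 + 3x + 3).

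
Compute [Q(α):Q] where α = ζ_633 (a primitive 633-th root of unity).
[Q(α):Q] = 420

The minimal polynomial of ζ_633 over Q is the 633-th cyclotomic polynomial Φ_633(x), which is irreducible over Q and has degree φ(633) = 420. Hence [Q(α):Q] = φ(633) = 420.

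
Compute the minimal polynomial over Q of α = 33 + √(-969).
m_α(x) = x^2 - 66x + 2058

From α - 33 = √(-969), squaring gives (α - 33)^2 = -969, i.e. α^2 - 66α + 1089 = -969, so α^2 - 66α + 2058 = 0. The discriminant of x^2 - 66x + 2058 is (-66)^2 - 4·(2058) = 4356 - 8232 = -3876, and 4·(-969) is not a perfect square in Q since -969 is squarefree and ≠ 1. Hence x^2 - 66x + 2058 is irreducible over Q and is the minimal polynomial of α.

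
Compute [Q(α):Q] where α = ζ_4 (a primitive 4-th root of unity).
[Q(α):Q] = 2

The minimal polynomial of ζ_4 over Q is the 4-th cyclotomic polynomial Φ_4(x), which is irreducible over Q and has degree φ(4) = 2. Hence [Q(α):Q] = φ(4) = 2.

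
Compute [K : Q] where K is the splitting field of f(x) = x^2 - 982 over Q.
[K : Q] = 2

f(x) = x^2 - 982 factors as (x - √982)(x + √982). The splitting field is K = Q(√982). Since 982 is squarefree and > 1, it is not a perfect square, so x^2 - 982 is irreducible over Q and [Q(√982) : Q] = 2. Hence [K : Q] = 2.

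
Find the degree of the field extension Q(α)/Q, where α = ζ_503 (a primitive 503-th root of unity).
[Q(α):Q] = 502

The minimal polynomial of ζ_503 over Q is the 503-th cyclotomic polynomial Φ_503(x), which is irreducible over Q and has degree φ(503) = 502. Hence [Q(α):Q] = φ(503) = 502.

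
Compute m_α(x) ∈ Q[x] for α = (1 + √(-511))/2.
m_α(x) = x^2 - x + 128

From 2α - 1 = √(-511), squaring gives (2α - 1)^2 = -511, i.e. 4α^2 - 4α + 1 = -511, so α^2 - α + (1 + 511)/4 = 0. Since -511 ≡ 1 (mod 4), (1 + 511)/4 = 128 ∈ Z. The polynomial x^2 - x + 128 has discriminant 1 - 4·(128) = -511, which is not a perfect square in Q (d = -511 is squarefree and ≠ 1), so x^2 - x + 128 is irreducible over Q. It is the minimal polynomial of α.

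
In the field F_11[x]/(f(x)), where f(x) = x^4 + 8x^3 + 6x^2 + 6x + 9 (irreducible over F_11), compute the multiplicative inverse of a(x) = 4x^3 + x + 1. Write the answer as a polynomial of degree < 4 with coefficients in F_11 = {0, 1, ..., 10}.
a(x)^(-1) ≡ x^3 + x (mod f(x))

Since f is irreducible over F_11, F_11[x]/(f) is a field and a(x) ≠ 0 has an inverse. Apply the extended Euclidean algorithm to f(x) and a(x) in F_11[x]: f(x) = (3x + 2)·a(x) + (3x^2 + x + 7);  a(x) = (5x + 2)·(3x^2 + x + 7) + (8x + 9);  (3x^2 + x + 7) = (10x + 4)·(8x + 9) + (4). The last nonzero remainder is the constant 4 = gcd(f, a) in F_11. Back-substituting through the division chain expresses 4 = s(x)·a(x) + t(x)·f(x) with s(x) ≡ 4x^3 + 4x (mod f), so (4x^3 + 4x)·a(x) ≡ 4 (mod f). Multiplying by 4^(-1) ≡ 3 in F_11 gives a(x)^(-1) ≡ 3·(4x^3 + 4x) ≡ x^3 + x (mod f). Check: (4x^3 + x + 1)·(x^3 + x) = 4x^6 + 5x^4 + x^3 + x^2 + x ≡ 1 (mod x^4 + 8x^3 + 6x^2 + 6x + 9).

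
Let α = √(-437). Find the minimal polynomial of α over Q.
m_α(x) = x^2 + 437

α satisfies α^2 + 437 = 0, so x^2 + 437 annihilates α. Since d = -437 is squarefree and ≠ 1, it is not a perfect square in Q, so x^2 + 437 has no rational root and is therefore irreducible over Q (a degree-2 polynomial over a field is irreducible iff it has no root). Hence m_α(x) = x^2 + 437.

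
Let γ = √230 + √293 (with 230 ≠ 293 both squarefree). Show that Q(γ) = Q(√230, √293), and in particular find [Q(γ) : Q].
[Q(γ) : Q] = 4 (equivalently, Q(γ) = Q(√230, √293))

Obviously Q(γ) ⊆ Q(√230, √293), and [Q(√230, √293):Q] = 4 (since 230, 293 are distinct squarefree integers > 1 with 67390 not a perfect square). To show equality we compute the minimal polynomial of γ. From γ = √230 + √293: γ^2 = 230 + 2√(67390) + 293 = 523 + 2√(67390), so γ^2 - 523 = 2√(67390); squaring, (γ^2 - 523)^2 = 4·67390, i.e. γ^4 - 1046γ^2 + 273529 - 269560 = 0, i.e. γ^4 - 1046γ^2 + 3969 = 0. So γ is a root of x^4 - 1046x^2 + 3969. This polynomial is irreducible over Q: it has no rational root (each ±√230 ± √293 is irrational), and any factorization into two quadratics over Q would force √(67390) ∈ Q (pairing opposite roots) or √230, √293 ∈ Q (other pairings), all impossible. Hence [Q(γ):Q] = 4 = [Q(√230, √293):Q], so Q(γ) = Q(√230, √293).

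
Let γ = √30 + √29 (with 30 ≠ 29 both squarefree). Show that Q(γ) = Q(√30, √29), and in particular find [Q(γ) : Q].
[Q(γ) : Q] = 4 (equivalently, Q(γ) = Q(√30, √29))

Obviously Q(γ) ⊆ Q(√30, √29), and [Q(√30, √29):Q] = 4 (since 30, 29 are distinct squarefree integers > 1 with 870 not a perfect square). To show equality we compute the minimal polynomial of γ. From γ = √30 + √29: γ^2 = 30 + 2√(870) + 29 = 59 + 2√(870), so γ^2 - 59 = 2√(870); squaring, (γ^2 - 59)^2 = 4·870, i.e. γ^4 - 118γ^2 + 3481 - 3480 = 0, i.e. γ^4 - 118γ^2 + 1 = 0. So γ is a root of x^4 - 118x^2 + 1. This polynomial is irreducible over Q: it has no rational root (each ±√30 ± √29 is irrational), and any factorization into two quadratics over Q would force √(870) ∈ Q (pairing opposite roots) or √30, √29 ∈ Q (other pairings), all impossible. Hence [Q(γ):Q] = 4 = [Q(√30, √29):Q], so Q(γ) = Q(√30, √29).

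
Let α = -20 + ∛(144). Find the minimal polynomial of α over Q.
m_α(x) = x^3 + 60x^2 + 1200x + 7856

Set β = α + 20 = ∛(144), so β^3 = 144. Then (α + 20)^3 - 144 = 0, i.e. α is a root of g(x) = (x + 20)^3 - 144 = x^3 + 60x^2 + 1200x + 7856. Since g(x) = h(x + 20) where h(x) = x^3 - 144, and h is irreducible over Q (because 144 is not a perfect cube, so h has no rational root, and a monic cubic with no rational root is irreducible), g is also irreducible (irreducibility is preserved under the substitution x → x + 20). Hence m_α(x) = x^3 + 60x^2 + 1200x + 7856.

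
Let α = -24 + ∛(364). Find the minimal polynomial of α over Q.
m_α(x) = x^3 + 72x^2 + 1728x + 13460

Set β = α + 24 = ∛(364), so β^3 = 364. Then (α + 24)^3 - 364 = 0, i.e. α is a root of g(x) = (x + 24)^3 - 364 = x^3 + 72x^2 + 1728x + 13460. Since g(x) = h(x + 24) where h(x) = x^3 - 364, and h is irreducible over Q (because 364 is not a perfect cube, so h has no rational root, and a monic cubic with no rational root is irreducible), g is also irreducible (irreducibility is preserved under the substitution x → x + 24). Hence m_α(x) = x^3 + 72x^2 + 1728x + 13460.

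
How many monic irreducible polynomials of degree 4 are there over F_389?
There are 5724473430 monic irreducible polynomials of degree 4 over F_389

Each element of F_{389^4} that lies in no proper subfield is a root of exactly one monic irreducible of degree 4 over F_389, and each such polynomial has 4 distinct roots in F_{389^4}. By Möbius inversion the count is N_389(4) = (1/4) Σ_{d|4} μ(4/d) · 389^d = (1/4)(μ(4)·389^1 + μ(2)·389^2 + μ(1)·389^4) = 22897893720/4 = 5724473430.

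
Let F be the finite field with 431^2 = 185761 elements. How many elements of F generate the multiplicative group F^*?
There are φ(185760) = 48384 primitive elements

F_q^* is cyclic of order q - 1 = 185760. A cyclic group of order m has exactly φ(m) generators. Here m = 185760 = 2^5 · 3^3 · 5 · 43, so the number of primitive elements is φ(185760) = 48384.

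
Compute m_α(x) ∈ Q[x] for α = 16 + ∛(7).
m_α(x) = x^3 - 48x^2 + 768x - 4103

Set β = α - 16 = ∛(7), so β^3 = 7. Then (α - 16)^3 - 7 = 0, i.e. α is a root of g(x) = (x - 16)^3 - 7 = x^3 - 48x^2 + 768x - 4103. Since g(x) = h(x - 16) where h(x) = x^3 - 7, and h is irreducible over Q (because 7 is not a perfect cube, so h has no rational root, and a monic cubic with no rational root is irreducible), g is also irreducible (irreducibility is preserved under the substitution x → x - 16). Hence m_α(x) = x^3 - 48x^2 + 768x - 4103.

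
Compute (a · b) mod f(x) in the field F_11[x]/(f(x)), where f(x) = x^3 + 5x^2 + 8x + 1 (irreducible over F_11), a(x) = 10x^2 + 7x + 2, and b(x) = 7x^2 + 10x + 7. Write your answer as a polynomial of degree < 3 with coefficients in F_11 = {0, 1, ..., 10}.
a · b ≡ 5x^2 + x + 6 (mod f(x))

Multiply in F_11[x]: a(x)·b(x) = (10x^2 + 7x + 2)·(7x^2 + 10x + 7) = 4x^4 + 6x^3 + 3x + 3. This has degree ≥ 3, so divide by f(x) over F_11: 4x^4 + 6x^3 + 3x + 3 = (4x + 8)·(x^3 + 5x^2 + 8x + 1) + (5x^2 + x + 6). Hence a·b ≡ 5x^2 + x + 6 (mod f). (F_11[x]/(f) is a field with 11^3 = 1331 elements since f is irreducible of degree 3.)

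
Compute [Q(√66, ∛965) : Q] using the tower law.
[Q(√66, ∛965) : Q] = 6

Let L = Q(√66, ∛965). Since Q(√66) ⊂ L and [Q(√66):Q] = 2, the tower law gives 2 | [L:Q]. Likewise Q(∛965) ⊂ L with [Q(∛965):Q] = 3 (because 965 is not a perfect cube), so 3 | [L:Q]. As gcd(2,3) = 1, [L:Q] is divisible by 6. Conversely L is generated over Q by √66 and ∛965, so [L:Q] ≤ 2·3 = 6. Therefore [Q(√66, ∛965) : Q] = 6.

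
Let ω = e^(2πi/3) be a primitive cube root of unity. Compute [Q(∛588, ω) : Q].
[Q(∛588, ω) : Q] = 6

[Q(∛588):Q] = 3 (min poly x^3 - 588, irreducible since 588 is not a perfect cube). [Q(ω):Q] = 2 (min poly x^2 + x + 1). Since Q(∛588) ⊂ R and ω ∉ R, we have ω ∉ Q(∛588), so x^2 + x + 1 remains irreducible over Q(∛588) and [Q(∛588, ω) : Q(∛588)] = 2. By the tower law, [Q(∛588, ω) : Q] = 3 · 2 = 6. (In fact Q(∛588, ω) is the splitting field of x^3 - 588 over Q.)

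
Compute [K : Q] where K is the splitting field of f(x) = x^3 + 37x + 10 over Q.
[K : Q] = 6

By the rational root test, any rational root of the monic integer polynomial f(x) = x^3 + 37x + 10 must be an integer dividing the constant term 10, i.e. one of ±{1, 2, 5, 10}. Evaluating: f(1) = 48, f(-1) = -28, f(2) = 92, f(-2) = -72, f(5) = 320, f(-5) = -300, f(10) = 1380, f(-10) = -1360; none is 0, so f has no rational root and is therefore irreducible over Q (a cubic with no linear factor over a field is irreducible). For an irreducible cubic, the Galois group is A_3 or S_3 according as the discriminant disc(f) = -4a^3 - 27b^2 = -4·(37)^3 - 27·(10)^2 = -205312 is or is not a square in Q. Here disc(f) = -205312 is not a perfect square in Q, so the Galois group of f over Q is not contained in A_3 and must be all of S_3. The splitting field has degree |S_3| = 6 over Q, so [K : Q] = 6.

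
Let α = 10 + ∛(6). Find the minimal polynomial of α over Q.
m_α(x) = x^3 - 30x^2 + 300x - 1006

Set β = α - 10 = ∛(6), so β^3 = 6. Then (α - 10)^3 - 6 = 0, i.e. α is a root of g(x) = (x - 10)^3 - 6 = x^3 - 30x^2 + 300x - 1006. Since g(x) = h(x - 10) where h(x) = x^3 - 6, and h is irreducible over Q (because 6 is not a perfect cube, so h has no rational root, and a monic cubic with no rational root is irreducible), g is also irreducible (irreducibility is preserved under the substitution x → x - 10). Hence m_α(x) = x^3 - 30x^2 + 300x - 1006.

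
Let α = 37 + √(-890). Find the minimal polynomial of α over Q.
m_α(x) = x^2 - 74x + 2259

From α - 37 = √(-890), squaring gives (α - 37)^2 = -890, i.e. α^2 - 74α + 1369 = -890, so α^2 - 74α + 2259 = 0. The discriminant of x^2 - 74x + 2259 is (-74)^2 - 4·(2259) = 5476 - 9036 = -3560, and 4·(-890) is not a perfect square in Q since -890 is squarefree and ≠ 1. Hence x^2 - 74x + 2259 is irreducible over Q and is the minimal polynomial of α.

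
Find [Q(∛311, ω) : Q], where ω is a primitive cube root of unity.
[Q(∛311, ω) : Q] = 6

[Q(∛311):Q] = 3 (min poly x^3 - 311, irreducible since 311 is not a perfect cube). [Q(ω):Q] = 2 (min poly x^2 + x + 1). Since Q(∛311) ⊂ R and ω ∉ R, we have ω ∉ Q(∛311), so x^2 + x + 1 remains irreducible over Q(∛311) and [Q(∛311, ω) : Q(∛311)] = 2. By the tower law, [Q(∛311, ω) : Q] = 3 · 2 = 6. (In fact Q(∛311, ω) is the splitting field of x^3 - 311 over Q.)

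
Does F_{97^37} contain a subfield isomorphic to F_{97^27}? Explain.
No: F_{97^27} is not a subfield of F_{97^37}

F_{p^m} embeds in F_{p^n} iff m | n. Here 27 ∤ 37 (since 37 = 1·27 + 10 with remainder 10 ≠ 0), so F_{97^27} is not a subfield of F_{97^37}. Equivalently: if it were, the tower law would give 27 = [F_{97^27}:F_97] dividing [F_{97^37}:F_97] = 37, contradiction.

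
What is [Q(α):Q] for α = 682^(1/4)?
[Q(α):Q] = 4

α is a root of x^4 - 682. By Eisenstein's criterion at the prime p = 2 (which divides the constant term 682 but p^2 = 4 does not, since 682 is squarefree), x^4 - 682 is irreducible over Q. Hence [Q(α):Q] = 4.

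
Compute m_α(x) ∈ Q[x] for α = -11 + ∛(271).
m_α(x) = x^3 + 33x^2 + 363x + 1060

Set β = α + 11 = ∛(271), so β^3 = 271. Then (α + 11)^3 - 271 = 0, i.e. α is a root of g(x) = (x + 11)^3 - 271 = x^3 + 33x^2 + 363x + 1060. Since g(x) = h(x + 11) where h(x) = x^3 - 271, and h is irreducible over Q (because 271 is not a perfect cube, so h has no rational root, and a monic cubic with no rational root is irreducible), g is also irreducible (irreducibility is preserved under the substitution x → x + 11). Hence m_α(x) = x^3 + 33x^2 + 363x + 1060.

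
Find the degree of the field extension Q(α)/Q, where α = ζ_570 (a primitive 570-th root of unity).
[Q(α):Q] = 144

The minimal polynomial of ζ_570 over Q is the 570-th cyclotomic polynomial Φ_570(x), which is irreducible over Q and has degree φ(570) = 144. Hence [Q(α):Q] = φ(570) = 144.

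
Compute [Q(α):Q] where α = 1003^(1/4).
[Q(α):Q] = 4

α is a root of x^4 - 1003. By Eisenstein's criterion at the prime p = 17 (which divides the constant term 1003 but p^2 = 289 does not, since 1003 is squarefree), x^4 - 1003 is irreducible over Q. Hence [Q(α):Q] = 4.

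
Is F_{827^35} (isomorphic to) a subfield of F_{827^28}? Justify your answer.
No: F_{827^35} is not a subfield of F_{827^28}

F_{p^m} embeds in F_{p^n} iff m | n. Here 35 ∤ 28 (since 28 = 0·35 + 28 with remainder 28 ≠ 0), so F_{827^35} is not a subfield of F_{827^28}. Equivalently: if it were, the tower law would give 35 = [F_{827^35}:F_827] dividing [F_{827^28}:F_827] = 28, contradiction.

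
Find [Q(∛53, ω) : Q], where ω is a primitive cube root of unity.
[Q(∛53, ω) : Q] = 6

[Q(∛53):Q] = 3 (min poly x^3 - 53, irreducible since 53 is not a perfect cube). [Q(ω):Q] = 2 (min poly x^2 + x + 1). Since Q(∛53) ⊂ R and ω ∉ R, we have ω ∉ Q(∛53), so x^2 + x + 1 remains irreducible over Q(∛53) and [Q(∛53, ω) : Q(∛53)] = 2. By the tower law, [Q(∛53, ω) : Q] = 3 · 2 = 6. (In fact Q(∛53, ω) is the splitting field of x^3 - 53 over Q.)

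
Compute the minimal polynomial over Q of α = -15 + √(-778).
m_α(x) = x^2 + 30x + 1003

From α + 15 = √(-778), squaring gives (α + 15)^2 = -778, i.e. α^2 + 30α + 225 = -778, so α^2 + 30α + 1003 = 0. The discriminant of x^2 + 30x + 1003 is (30)^2 - 4·(1003) = 900 - 4012 = -3112, and 4·(-778) is not a perfect square in Q since -778 is squarefree and ≠ 1. Hence x^2 + 30x + 1003 is irreducible over Q and is the minimal polynomial of α.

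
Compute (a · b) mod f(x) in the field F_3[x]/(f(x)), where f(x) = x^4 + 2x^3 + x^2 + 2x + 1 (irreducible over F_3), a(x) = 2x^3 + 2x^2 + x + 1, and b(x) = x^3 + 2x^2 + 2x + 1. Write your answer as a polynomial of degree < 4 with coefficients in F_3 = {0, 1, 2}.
a · b ≡ x + 1 (mod f(x))

Multiply in F_3[x]: a(x)·b(x) = (2x^3 + 2x^2 + x + 1)·(x^3 + 2x^2 + 2x + 1) = 2x^6 + 1. This has degree ≥ 4, so divide by f(x) over F_3: 2x^6 + 1 = (2x^2 + 2x)·(x^4 + 2x^3 + x^2 + 2x + 1) + (x + 1). Hence a·b ≡ x + 1 (mod f). (F_3[x]/(f) is a field with 3^4 = 81 elements since f is irreducible of degree 4.)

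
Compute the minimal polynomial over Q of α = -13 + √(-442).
m_α(x) = x^2 + 26x + 611

From α + 13 = √(-442), squaring gives (α + 13)^2 = -442, i.e. α^2 + 26α + 169 = -442, so α^2 + 26α + 611 = 0. The discriminant of x^2 + 26x + 611 is (26)^2 - 4·(611) = 676 - 2444 = -1768, and 4·(-442) is not a perfect square in Q since -442 is squarefree and ≠ 1. Hence x^2 + 26x + 611 is irreducible over Q and is the minimal polynomial of α.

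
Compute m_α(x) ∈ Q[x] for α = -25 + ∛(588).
m_α(x) = x^3 + 75x^2 + 1875x + 15037

Set β = α + 25 = ∛(588), so β^3 = 588. Then (α + 25)^3 - 588 = 0, i.e. α is a root of g(x) = (x + 25)^3 - 588 = x^3 + 75x^2 + 1875x + 15037. Since g(x) = h(x + 25) where h(x) = x^3 - 588, and h is irreducible over Q (because 588 is not a perfect cube, so h has no rational root, and a monic cubic with no rational root is irreducible), g is also irreducible (irreducibility is preserved under the substitution x → x + 25). Hence m_α(x) = x^3 + 75x^2 + 1875x + 15037.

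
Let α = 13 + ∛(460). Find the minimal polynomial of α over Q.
m_α(x) = x^3 - 39x^2 + 507x - 2657

Set β = α - 13 = ∛(460), so β^3 = 460. Then (α - 13)^3 - 460 = 0, i.e. α is a root of g(x) = (x - 13)^3 - 460 = x^3 - 39x^2 + 507x - 2657. Since g(x) = h(x - 13) where h(x) = x^3 - 460, and h is irreducible over Q (because 460 is not a perfect cube, so h has no rational root, and a monic cubic with no rational root is irreducible), g is also irreducible (irreducibility is preserved under the substitution x → x - 13). Hence m_α(x) = x^3 - 39x^2 + 507x - 2657.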